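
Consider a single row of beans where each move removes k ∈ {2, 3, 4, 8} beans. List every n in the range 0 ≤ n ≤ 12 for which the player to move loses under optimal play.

0, 1, 6, 7, 12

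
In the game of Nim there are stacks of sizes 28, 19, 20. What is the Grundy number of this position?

27

Nim-sum: 28 ^ 19 ^ 20 = 27.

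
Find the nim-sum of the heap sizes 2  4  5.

3

Compute the nim-sum pairwise:
2 ^ 4 = 6
6 ^ 5 = 3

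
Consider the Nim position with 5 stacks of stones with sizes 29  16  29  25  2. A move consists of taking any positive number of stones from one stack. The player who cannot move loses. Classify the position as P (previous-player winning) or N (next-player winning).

N-position

Compute the nim-sum pairwise:
29 XOR 16 = 13
13 XOR 29 = 16
16 XOR 25 = 9
9 XOR 2 = 11
The nim-sum is 11 ≠ 0, so this is an N-position: the player to move can win.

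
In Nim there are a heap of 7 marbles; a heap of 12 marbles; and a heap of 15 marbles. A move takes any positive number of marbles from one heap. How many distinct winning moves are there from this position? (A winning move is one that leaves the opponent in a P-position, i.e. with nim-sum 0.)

Write each in binary and XOR column by column:
  0111  (7)
  1100  (12)
  1111  (15)
  ----
  0100  (4)
The overall nim-sum is X = 4. A heap of size p has a winning move iff p XOR X < p (reduce it to p XOR X).
  7: 7 XOR 4 = 3 < 7 — winning move (to 3).
  12: 12 XOR 4 = 8 < 12 — winning move (to 8).
  15: 15 XOR 4 = 11 < 15 — winning move (to 11).
That gives 3 winning moves.

3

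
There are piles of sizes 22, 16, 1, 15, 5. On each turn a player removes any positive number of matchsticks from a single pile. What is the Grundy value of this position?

13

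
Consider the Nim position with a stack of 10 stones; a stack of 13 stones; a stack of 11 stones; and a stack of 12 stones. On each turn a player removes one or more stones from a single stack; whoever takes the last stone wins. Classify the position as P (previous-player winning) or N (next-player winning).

Nim-sum: 10 ^ 13 ^ 11 ^ 12 = 0.
The nim-sum is 0, so this is a P-position: the player to move is in a losing position under optimal play.

P-position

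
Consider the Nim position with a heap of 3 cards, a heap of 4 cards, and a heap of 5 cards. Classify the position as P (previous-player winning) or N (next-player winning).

Nim-sum: 3 XOR 4 XOR 5 = 2.
The nim-sum is 2 ≠ 0, so this is an N-position: the player to move can win.

N-position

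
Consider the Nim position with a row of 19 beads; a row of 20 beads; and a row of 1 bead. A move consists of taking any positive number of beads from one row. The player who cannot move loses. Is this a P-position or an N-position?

N-position

Write each in binary and XOR column by column:
  10011  (19)
  10100  (20)
  00001  (1)
  -----
  00110  (6)
The nim-sum is 6 ≠ 0, so this is an N-position: the player to move can win.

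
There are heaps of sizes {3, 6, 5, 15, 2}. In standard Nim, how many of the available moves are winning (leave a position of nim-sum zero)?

1

Nim-sum: 3 XOR 6 XOR 5 XOR 15 XOR 2 = 13.
The overall nim-sum is X = 13. A heap of size p has a winning move iff p XOR X < p (reduce it to p XOR X).
  3: 3 XOR 13 = 14 ≥ 3 — no move.
  6: 6 XOR 13 = 11 ≥ 6 — no move.
  5: 5 XOR 13 = 8 ≥ 5 — no move.
  15: 15 XOR 13 = 2 < 15 — winning move (to 2).
  2: 2 XOR 13 = 15 ≥ 2 — no move.
That gives 1 winning move.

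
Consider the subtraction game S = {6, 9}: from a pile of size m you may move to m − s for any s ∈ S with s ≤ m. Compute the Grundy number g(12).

2

Build the Grundy sequence with g(k) = mex{g(k−s) : s ∈ {6, 9}, s ≤ k}:
g(0) = mex{} = 0
g(1) = mex{} = 0
g(2) = mex{} = 0
g(3) = mex{} = 0
g(4) = mex{} = 0
g(5) = mex{} = 0
g(6) = mex{0} = 1
g(7) = mex{0} = 1
g(8) = mex{0} = 1
g(9) = mex{0} = 1
g(10) = mex{0} = 1
g(11) = mex{0} = 1
g(12) = mex{0,1} = 2
So g(12) = 2.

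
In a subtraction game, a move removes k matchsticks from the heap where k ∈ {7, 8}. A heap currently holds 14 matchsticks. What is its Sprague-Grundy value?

2

Compute g(0), g(1), … for moves {7, 8}:
k:     0  1  2  3  4  5  6  7  8  9 10 11 12 13 14
g(k):  0  0  0  0  0  0  0  1  1  1  1  1  1  1  2
So g(14) = 2.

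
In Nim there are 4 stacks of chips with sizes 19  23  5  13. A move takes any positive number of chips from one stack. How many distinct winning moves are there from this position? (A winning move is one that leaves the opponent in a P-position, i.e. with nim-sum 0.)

1

Nim-sum: 19 ^ 23 ^ 5 ^ 13 = 12.
The overall nim-sum is X = 12. A stack of size p has a winning move iff p XOR X < p (reduce it to p XOR X).
  19: 19 XOR 12 = 31 ≥ 19 — no move.
  23: 23 XOR 12 = 27 ≥ 23 — no move.
  5: 5 XOR 12 = 9 ≥ 5 — no move.
  13: 13 XOR 12 = 1 < 13 — winning move (to 1).
That gives 1 winning move.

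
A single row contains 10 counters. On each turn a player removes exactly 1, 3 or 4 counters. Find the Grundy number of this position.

1

Compute g(0), g(1), … for moves {1, 3, 4}:
k:     0  1  2  3  4  5  6  7  8  9 10
g(k):  0  1  0  1  2  3  2  0  1  0  1
So g(10) = 1.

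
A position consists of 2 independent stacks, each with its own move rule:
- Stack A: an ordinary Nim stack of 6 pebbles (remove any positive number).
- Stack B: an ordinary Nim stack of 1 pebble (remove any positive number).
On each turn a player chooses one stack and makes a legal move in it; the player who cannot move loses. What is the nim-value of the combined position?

7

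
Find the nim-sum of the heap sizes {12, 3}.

15

Compute the nim-sum pairwise:
12 XOR 3 = 15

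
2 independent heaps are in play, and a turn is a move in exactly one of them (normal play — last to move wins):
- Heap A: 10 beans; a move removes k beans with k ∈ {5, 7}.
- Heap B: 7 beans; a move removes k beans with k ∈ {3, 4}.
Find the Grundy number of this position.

2

Grundy values for heap A (subtraction set {5, 7}):
g(0) = mex{} = 0
g(1) = mex{} = 0
g(2) = mex{} = 0
g(3) = mex{} = 0
g(4) = mex{} = 0
g(5) = mex{0} = 1
g(6) = mex{0} = 1
g(7) = mex{0} = 1
g(8) = mex{0} = 1
g(9) = mex{0} = 1
g(10) = mex{0,1} = 2
So g(10) = 2.
Build the Grundy sequence for heap B with g(k) = mex{g(k−s) : s ∈ {3, 4}, s ≤ k}:
g(0) = mex{} = 0
g(1) = mex{} = 0
g(2) = mex{} = 0
g(3) = mex{0} = 1
g(4) = mex{0} = 1
g(5) = mex{0} = 1
g(6) = mex{0,1} = 2
g(7) = mex{1} = 0
So g(7) = 0.
By the Sprague-Grundy theorem, the Grundy value of a sum of independent games is the XOR of the component values.
Combined value = 2 XOR 0 = 2.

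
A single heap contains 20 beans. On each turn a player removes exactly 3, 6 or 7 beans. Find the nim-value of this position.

0

Build the Grundy sequence with g(k) = mex{g(k−s) : s ∈ {3, 6, 7}, s ≤ k}:
k:     0  1  2  3  4  5  6  7  8  9 10 11 12 13 14 15 16 17 18 19 20
g(k):  0  0  0  1  1  1  2  2  2  3  0  0  0  1  1  1  2  2  2  3  0
So g(20) = 0.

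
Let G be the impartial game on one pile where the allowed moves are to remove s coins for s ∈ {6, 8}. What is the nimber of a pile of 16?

Grundy values for subtraction set {6, 8}:
k:     0  1  2  3  4  5  6  7  8  9 10 11 12 13 14 15 16
g(k):  0  0  0  0  0  0  1  1  1  1  1  1  2  2  0  0  0
So g(16) = 0.

0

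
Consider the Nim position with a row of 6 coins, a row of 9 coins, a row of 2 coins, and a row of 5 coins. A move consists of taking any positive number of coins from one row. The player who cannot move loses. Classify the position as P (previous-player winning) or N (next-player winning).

N-position

In binary:
  0110  (6)
  1001  (9)
  0010  (2)
  0101  (5)
  ----
  1000  (8)
The nim-sum is 8 ≠ 0, so this is an N-position: the player to move can win.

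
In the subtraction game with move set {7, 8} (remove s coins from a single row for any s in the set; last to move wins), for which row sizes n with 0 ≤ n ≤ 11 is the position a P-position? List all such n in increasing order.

Build the Grundy sequence with g(k) = mex{g(k−s) : s ∈ {7, 8}, s ≤ k}:
k:     0  1  2  3  4  5  6  7  8  9 10 11
g(k):  0  0  0  0  0  0  0  1  1  1  1  1
The P-positions (g = 0) in 0..11 are 0, 1, 2, 3, 4, 5, 6.

0, 1, 2, 3, 4, 5, 6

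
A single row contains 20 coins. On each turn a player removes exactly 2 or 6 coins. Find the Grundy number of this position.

0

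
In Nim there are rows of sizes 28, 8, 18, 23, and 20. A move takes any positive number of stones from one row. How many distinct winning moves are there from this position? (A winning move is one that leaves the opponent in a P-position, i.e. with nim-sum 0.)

3

Nim-sum: 28 ⊕ 8 ⊕ 18 ⊕ 23 ⊕ 20 = 5.
The overall nim-sum is X = 5. A row of size p has a winning move iff p XOR X < p (reduce it to p XOR X).
  28: 28 XOR 5 = 25 < 28 — winning move (to 25).
  8: 8 XOR 5 = 13 ≥ 8 — no move.
  18: 18 XOR 5 = 23 ≥ 18 — no move.
  23: 23 XOR 5 = 18 < 23 — winning move (to 18).
  20: 20 XOR 5 = 17 < 20 — winning move (to 17).
That gives 3 winning moves.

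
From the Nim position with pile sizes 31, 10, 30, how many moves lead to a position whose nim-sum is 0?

3

Bitwise XOR of the heap sizes:
  11111  (31)
  01010  (10)
  11110  (30)
  -----
  01011  (11)
The overall nim-sum is X = 11. A pile of size p has a winning move iff p XOR X < p (reduce it to p XOR X).
  31: 31 XOR 11 = 20 < 31 — winning move (to 20).
  10: 10 XOR 11 = 1 < 10 — winning move (to 1).
  30: 30 XOR 11 = 21 < 30 — winning move (to 21).
That gives 3 winning moves.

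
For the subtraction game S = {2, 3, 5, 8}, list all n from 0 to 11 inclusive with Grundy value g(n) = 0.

0, 1, 7, 11

Compute g(0), g(1), … for moves {2, 3, 5, 8}:
g(0) = mex{} = 0
g(1) = mex{} = 0
g(2) = mex{0} = 1
g(3) = mex{0} = 1
g(4) = mex{0,1} = 2
g(5) = mex{0,1} = 2
g(6) = mex{0,1,2} = 3
g(7) = mex{1,2} = 0
g(8) = mex{0,1,2,3} = 4
g(9) = mex{0,2,3} = 1
g(10) = mex{0,1,2,4} = 3
g(11) = mex{1,3,4} = 0
The P-positions (g = 0) in 0..11 are 0, 1, 7, 11.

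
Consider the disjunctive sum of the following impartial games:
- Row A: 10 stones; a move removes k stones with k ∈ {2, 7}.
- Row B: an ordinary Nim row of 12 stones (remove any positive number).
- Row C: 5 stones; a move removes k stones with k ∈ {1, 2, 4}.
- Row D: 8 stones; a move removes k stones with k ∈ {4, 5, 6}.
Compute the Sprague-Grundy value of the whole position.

12

Grundy values for row A (subtraction set {2, 7}):
g(0) = mex{} = 0
g(1) = mex{} = 0
g(2) = mex{0} = 1
g(3) = mex{0} = 1
g(4) = mex{1} = 0
g(5) = mex{1} = 0
g(6) = mex{0} = 1
g(7) = mex{0} = 1
g(8) = mex{0,1} = 2
g(9) = mex{1} = 0
g(10) = mex{1,2} = 0
So g(10) = 0.
Row B is a plain Nim row of size 12, so its Grundy value is 12.
Grundy values for row C (subtraction set {1, 2, 4}):
g(0) = mex{} = 0
g(1) = mex{0} = 1
g(2) = mex{0,1} = 2
g(3) = mex{1,2} = 0
g(4) = mex{0,2} = 1
g(5) = mex{0,1} = 2
So g(5) = 2.
For row D, compute g(0), g(1), … with moves {4, 5, 6}:
k:     0  1  2  3  4  5  6  7  8
g(k):  0  0  0  0  1  1  1  1  2
So g(8) = 2.
By the Sprague-Grundy theorem, the Grundy value of a sum of independent games is the XOR of the component values.
Combined value = 0 ⊕ 12 ⊕ 2 ⊕ 2 = 12.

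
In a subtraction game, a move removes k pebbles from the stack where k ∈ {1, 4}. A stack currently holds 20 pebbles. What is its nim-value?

Build the Grundy sequence with g(k) = mex{g(k−s) : s ∈ {1, 4}, s ≤ k}:
k:     0  1  2  3  4  5  6  7  8  9 10 11 12 13 14 15 16 17 18 19 20
g(k):  0  1  0  1  2  0  1  0  1  2  0  1  0  1  2  0  1  0  1  2  0
So g(20) = 0.

0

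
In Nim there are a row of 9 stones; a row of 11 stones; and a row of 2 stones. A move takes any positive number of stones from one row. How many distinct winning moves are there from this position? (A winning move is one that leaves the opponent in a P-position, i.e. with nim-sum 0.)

0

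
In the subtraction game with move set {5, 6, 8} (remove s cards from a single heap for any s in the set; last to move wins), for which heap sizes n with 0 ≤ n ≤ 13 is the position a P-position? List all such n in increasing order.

0, 1, 2, 3, 4, 13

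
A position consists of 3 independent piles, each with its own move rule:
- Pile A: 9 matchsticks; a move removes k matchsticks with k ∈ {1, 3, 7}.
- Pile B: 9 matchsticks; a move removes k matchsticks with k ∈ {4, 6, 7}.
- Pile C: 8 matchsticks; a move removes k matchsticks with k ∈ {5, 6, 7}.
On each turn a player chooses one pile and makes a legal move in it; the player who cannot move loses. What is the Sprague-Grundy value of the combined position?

Build the Grundy sequence for pile A with g(k) = mex{g(k−s) : s ∈ {1, 3, 7}, s ≤ k}:
g(0) = mex{} = 0
g(1) = mex{0} = 1
g(2) = mex{1} = 0
g(3) = mex{0} = 1
g(4) = mex{1} = 0
g(5) = mex{0} = 1
g(6) = mex{1} = 0
g(7) = mex{0} = 1
g(8) = mex{1} = 0
g(9) = mex{0} = 1
So g(9) = 1.
Build the Grundy sequence for pile B with g(k) = mex{g(k−s) : s ∈ {4, 6, 7}, s ≤ k}:
g(0) = mex{} = 0
g(1) = mex{} = 0
g(2) = mex{} = 0
g(3) = mex{} = 0
g(4) = mex{0} = 1
g(5) = mex{0} = 1
g(6) = mex{0} = 1
g(7) = mex{0} = 1
g(8) = mex{0,1} = 2
g(9) = mex{0,1} = 2
So g(9) = 2.
Build the Grundy sequence for pile C with g(k) = mex{g(k−s) : s ∈ {5, 6, 7}, s ≤ k}:
k:     0  1  2  3  4  5  6  7  8
g(k):  0  0  0  0  0  1  1  1  1
So g(8) = 1.
The value of a disjunctive sum is the nim-sum of the parts.
Combined value = 1 ⊕ 2 ⊕ 1 = 2.

2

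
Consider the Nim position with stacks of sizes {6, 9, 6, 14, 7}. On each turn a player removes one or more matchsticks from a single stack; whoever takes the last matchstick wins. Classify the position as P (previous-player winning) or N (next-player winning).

Write each in binary and XOR column by column:
  0110  (6)
  1001  (9)
  0110  (6)
  1110  (14)
  0111  (7)
  ----
  0000  (0)
The nim-sum is 0, so this is a P-position: the player to move is in a losing position under optimal play.

P-position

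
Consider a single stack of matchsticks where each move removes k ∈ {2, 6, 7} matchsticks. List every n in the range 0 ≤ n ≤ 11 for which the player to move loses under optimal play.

0, 1, 4, 5, 9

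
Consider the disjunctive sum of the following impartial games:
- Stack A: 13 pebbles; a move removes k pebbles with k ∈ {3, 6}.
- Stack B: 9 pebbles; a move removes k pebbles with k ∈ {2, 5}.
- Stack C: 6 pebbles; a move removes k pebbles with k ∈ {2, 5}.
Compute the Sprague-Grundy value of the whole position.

For stack A, compute g(0), g(1), … with moves {3, 6}:
g(0) = mex{} = 0
g(1) = mex{} = 0
g(2) = mex{} = 0
g(3) = mex{0} = 1
g(4) = mex{0} = 1
g(5) = mex{0} = 1
g(6) = mex{0,1} = 2
g(7) = mex{0,1} = 2
g(8) = mex{0,1} = 2
g(9) = mex{1,2} = 0
g(10) = mex{1,2} = 0
g(11) = mex{1,2} = 0
g(12) = mex{0,2} = 1
g(13) = mex{0,2} = 1
So g(13) = 1.
Grundy values for stack B (subtraction set {2, 5}):
g(0) = mex{} = 0
g(1) = mex{} = 0
g(2) = mex{0} = 1
g(3) = mex{0} = 1
g(4) = mex{1} = 0
g(5) = mex{0,1} = 2
g(6) = mex{0} = 1
g(7) = mex{1,2} = 0
g(8) = mex{1} = 0
g(9) = mex{0} = 1
So g(9) = 1.
For stack C, compute g(0), g(1), … with moves {2, 5}:
k:     0  1  2  3  4  5  6
g(k):  0  0  1  1  0  2  1
So g(6) = 1.
By the Sprague-Grundy theorem, the Grundy value of a sum of independent games is the XOR of the component values.
Combined value = 1 ⊕ 1 ⊕ 1 = 1.

1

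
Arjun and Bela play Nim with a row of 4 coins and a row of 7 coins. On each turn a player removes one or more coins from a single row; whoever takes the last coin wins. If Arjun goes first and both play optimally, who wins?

Compute the nim-sum pairwise:
4 ^ 7 = 3
The nim-sum is 3 ≠ 0, so this is an N-position: the player to move can win; Arjun has a winning move.

Arjun wins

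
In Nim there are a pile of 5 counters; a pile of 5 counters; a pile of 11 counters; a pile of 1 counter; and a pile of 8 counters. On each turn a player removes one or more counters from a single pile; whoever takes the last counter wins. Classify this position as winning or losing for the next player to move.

Compute the nim-sum pairwise:
5 ⊕ 5 = 0
0 ⊕ 11 = 11
11 ⊕ 1 = 10
10 ⊕ 8 = 2
The nim-sum is 2 ≠ 0, so this is an N-position: the player to move can win.

Winning position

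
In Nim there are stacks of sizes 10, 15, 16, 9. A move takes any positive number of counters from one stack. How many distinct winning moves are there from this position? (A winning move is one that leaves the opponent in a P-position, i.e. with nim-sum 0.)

1

Bitwise XOR of the heap sizes:
  01010  (10)
  01111  (15)
  10000  (16)
  01001  (9)
  -----
  11100  (28)
The overall nim-sum is X = 28. A stack of size p has a winning move iff p XOR X < p (reduce it to p XOR X).
  10: 10 XOR 28 = 22 ≥ 10 — no move.
  15: 15 XOR 28 = 19 ≥ 15 — no move.
  16: 16 XOR 28 = 12 < 16 — winning move (to 12).
  9: 9 XOR 28 = 21 ≥ 9 — no move.
That gives 1 winning move.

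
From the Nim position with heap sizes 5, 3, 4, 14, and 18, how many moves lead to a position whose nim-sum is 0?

1

Compute the nim-sum pairwise:
5 ^ 3 = 6
6 ^ 4 = 2
2 ^ 14 = 12
12 ^ 18 = 30
The overall nim-sum is X = 30. A heap of size p has a winning move iff p XOR X < p (reduce it to p XOR X).
  5: 5 XOR 30 = 27 ≥ 5 — no move.
  3: 3 XOR 30 = 29 ≥ 3 — no move.
  4: 4 XOR 30 = 26 ≥ 4 — no move.
  14: 14 XOR 30 = 16 ≥ 14 — no move.
  18: 18 XOR 30 = 12 < 18 — winning move (to 12).
That gives 1 winning move.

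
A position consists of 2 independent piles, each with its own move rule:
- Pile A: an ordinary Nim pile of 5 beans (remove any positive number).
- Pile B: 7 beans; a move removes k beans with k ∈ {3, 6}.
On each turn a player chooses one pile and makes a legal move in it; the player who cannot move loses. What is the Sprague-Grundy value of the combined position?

Pile A is a plain Nim pile of size 5, so its Grundy value is 5.
Grundy values for pile B (subtraction set {3, 6}):
g(0) = mex{} = 0
g(1) = mex{} = 0
g(2) = mex{} = 0
g(3) = mex{0} = 1
g(4) = mex{0} = 1
g(5) = mex{0} = 1
g(6) = mex{0,1} = 2
g(7) = mex{0,1} = 2
So g(7) = 2.
By the Sprague-Grundy theorem, the Grundy value of a sum of independent games is the XOR of the component values.
Combined value = 5 XOR 2 = 7.

7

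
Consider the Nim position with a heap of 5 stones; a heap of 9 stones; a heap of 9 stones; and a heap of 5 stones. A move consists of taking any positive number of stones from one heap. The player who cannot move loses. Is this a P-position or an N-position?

P-position

Nim-sum: 5 ^ 9 ^ 9 ^ 5 = 0.
The nim-sum is 0, so this is a P-position: the player to move is in a losing position under optimal play.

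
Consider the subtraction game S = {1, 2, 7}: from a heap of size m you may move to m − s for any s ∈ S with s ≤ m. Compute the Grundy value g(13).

1

Compute g(0), g(1), … for moves {1, 2, 7}:
k:     0  1  2  3  4  5  6  7  8  9 10 11 12 13
g(k):  0  1  2  0  1  2  0  1  2  0  1  2  0  1
So g(13) = 1.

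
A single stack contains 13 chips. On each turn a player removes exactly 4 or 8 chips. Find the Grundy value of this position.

0

Compute g(0), g(1), … for moves {4, 8}:
k:     0  1  2  3  4  5  6  7  8  9 10 11 12 13
g(k):  0  0  0  0  1  1  1  1  2  2  2  2  0  0
So g(13) = 0.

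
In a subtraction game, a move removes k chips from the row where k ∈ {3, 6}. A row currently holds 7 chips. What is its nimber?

Grundy values for subtraction set {3, 6}:
g(0) = mex{} = 0
g(1) = mex{} = 0
g(2) = mex{} = 0
g(3) = mex{0} = 1
g(4) = mex{0} = 1
g(5) = mex{0} = 1
g(6) = mex{0,1} = 2
g(7) = mex{0,1} = 2
So g(7) = 2.

2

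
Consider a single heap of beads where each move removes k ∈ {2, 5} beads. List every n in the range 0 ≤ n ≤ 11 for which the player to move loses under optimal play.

0, 1, 4, 7, 8, 11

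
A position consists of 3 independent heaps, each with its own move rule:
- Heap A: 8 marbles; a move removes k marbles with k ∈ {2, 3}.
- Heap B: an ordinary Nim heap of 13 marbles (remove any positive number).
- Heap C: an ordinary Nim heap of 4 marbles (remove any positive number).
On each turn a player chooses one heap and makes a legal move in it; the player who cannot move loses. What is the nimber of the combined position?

For heap A, compute g(0), g(1), … with moves {2, 3}:
g(0) = mex{} = 0
g(1) = mex{} = 0
g(2) = mex{0} = 1
g(3) = mex{0} = 1
g(4) = mex{0,1} = 2
g(5) = mex{1} = 0
g(6) = mex{1,2} = 0
g(7) = mex{0,2} = 1
g(8) = mex{0} = 1
So g(8) = 1.
Heap B is a plain Nim heap of size 13, so its Grundy value is 13.
Heap C is a plain Nim heap of size 4, so its Grundy value is 4.
By the Sprague-Grundy theorem, the Grundy value of a sum of independent games is the XOR of the component values.
Combined value = 1 ⊕ 13 ⊕ 4 = 8.

8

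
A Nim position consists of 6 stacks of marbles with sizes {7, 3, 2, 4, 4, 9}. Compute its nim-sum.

15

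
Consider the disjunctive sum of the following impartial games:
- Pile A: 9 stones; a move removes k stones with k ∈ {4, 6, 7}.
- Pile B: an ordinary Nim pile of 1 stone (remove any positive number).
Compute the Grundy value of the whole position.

Grundy values for pile A (subtraction set {4, 6, 7}):
g(0) = mex{} = 0
g(1) = mex{} = 0
g(2) = mex{} = 0
g(3) = mex{} = 0
g(4) = mex{0} = 1
g(5) = mex{0} = 1
g(6) = mex{0} = 1
g(7) = mex{0} = 1
g(8) = mex{0,1} = 2
g(9) = mex{0,1} = 2
So g(9) = 2.
Pile B is a plain Nim pile of size 1, so its Grundy value is 1.
By the Sprague-Grundy theorem, the Grundy value of a sum of independent games is the XOR of the component values.
Combined value = 2 XOR 1 = 3.

3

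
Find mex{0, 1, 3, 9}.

2

The values 0, 1 are all present; 2 is the first non-negative integer missing from the set.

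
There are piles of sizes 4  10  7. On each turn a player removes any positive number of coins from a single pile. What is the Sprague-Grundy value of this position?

9

Nim-sum: 4 ^ 10 ^ 7 = 9.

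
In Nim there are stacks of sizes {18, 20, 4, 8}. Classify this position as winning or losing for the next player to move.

Nim-sum: 18 ⊕ 20 ⊕ 4 ⊕ 8 = 10.
The nim-sum is 10 ≠ 0, so this is an N-position: the player to move can win.

Winning position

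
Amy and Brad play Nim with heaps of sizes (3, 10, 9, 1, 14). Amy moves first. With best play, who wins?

Amy wins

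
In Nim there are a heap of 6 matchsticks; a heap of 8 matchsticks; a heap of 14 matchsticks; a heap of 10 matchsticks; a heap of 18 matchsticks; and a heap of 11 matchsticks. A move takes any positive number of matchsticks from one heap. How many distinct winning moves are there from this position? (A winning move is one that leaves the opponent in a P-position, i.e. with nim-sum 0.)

Write each in binary and XOR column by column:
  00110  (6)
  01000  (8)
  01110  (14)
  01010  (10)
  10010  (18)
  01011  (11)
  -----
  10011  (19)
The overall nim-sum is X = 19. A heap of size p has a winning move iff p XOR X < p (reduce it to p XOR X).
  6: 6 XOR 19 = 21 ≥ 6 — no move.
  8: 8 XOR 19 = 27 ≥ 8 — no move.
  14: 14 XOR 19 = 29 ≥ 14 — no move.
  10: 10 XOR 19 = 25 ≥ 10 — no move.
  18: 18 XOR 19 = 1 < 18 — winning move (to 1).
  11: 11 XOR 19 = 24 ≥ 11 — no move.
That gives 1 winning move.

1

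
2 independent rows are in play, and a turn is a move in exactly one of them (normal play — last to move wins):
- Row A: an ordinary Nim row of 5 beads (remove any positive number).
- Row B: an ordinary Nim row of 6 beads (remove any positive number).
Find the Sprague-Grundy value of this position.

3

Row A is a plain Nim row of size 5, so its Grundy value is 5.
Row B is a plain Nim row of size 6, so its Grundy value is 6.
By the Sprague-Grundy theorem, the Grundy value of a sum of independent games is the XOR of the component values.
Combined value = 5 ⊕ 6 = 3.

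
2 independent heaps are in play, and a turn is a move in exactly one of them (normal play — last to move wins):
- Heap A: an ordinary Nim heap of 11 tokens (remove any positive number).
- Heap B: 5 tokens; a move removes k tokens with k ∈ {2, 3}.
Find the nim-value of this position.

Heap A is a plain Nim heap of size 11, so its Grundy value is 11.
Grundy values for heap B (subtraction set {2, 3}):
k:     0  1  2  3  4  5
g(k):  0  0  1  1  2  0
So g(5) = 0.
The value of a disjunctive sum is the nim-sum of the parts.
Combined value = 11 XOR 0 = 11.

11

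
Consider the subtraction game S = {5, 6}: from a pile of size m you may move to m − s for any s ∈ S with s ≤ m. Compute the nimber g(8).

1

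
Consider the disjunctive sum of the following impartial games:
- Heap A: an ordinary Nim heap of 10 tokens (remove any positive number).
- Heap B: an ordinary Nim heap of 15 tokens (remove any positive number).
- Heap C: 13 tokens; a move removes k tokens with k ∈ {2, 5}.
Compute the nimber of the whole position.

4

Heap A is a plain Nim heap of size 10, so its Grundy value is 10.
Heap B is a plain Nim heap of size 15, so its Grundy value is 15.
For heap C, compute g(0), g(1), … with moves {2, 5}:
k:     0  1  2  3  4  5  6  7  8  9 10 11 12 13
g(k):  0  0  1  1  0  2  1  0  0  1  1  0  2  1
So g(13) = 1.
By the Sprague-Grundy theorem, the Grundy value of a sum of independent games is the XOR of the component values.
Combined value = 10 XOR 15 XOR 1 = 4.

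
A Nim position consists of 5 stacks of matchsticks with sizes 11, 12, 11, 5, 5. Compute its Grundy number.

In binary:
  1011  (11)
  1100  (12)
  1011  (11)
  0101  (5)
  0101  (5)
  ----
  1100  (12)

12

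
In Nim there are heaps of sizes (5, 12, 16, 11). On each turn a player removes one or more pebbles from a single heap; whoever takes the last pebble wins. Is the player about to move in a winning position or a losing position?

Winning position

Write each in binary and XOR column by column:
  00101  (5)
  01100  (12)
  10000  (16)
  01011  (11)
  -----
  10010  (18)
The nim-sum is 18 ≠ 0, so this is an N-position: the player to move can win.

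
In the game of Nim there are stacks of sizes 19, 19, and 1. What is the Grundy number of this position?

1

Compute the nim-sum pairwise:
19 XOR 19 = 0
0 XOR 1 = 1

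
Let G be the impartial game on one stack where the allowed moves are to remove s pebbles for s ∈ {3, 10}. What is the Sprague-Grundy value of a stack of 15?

0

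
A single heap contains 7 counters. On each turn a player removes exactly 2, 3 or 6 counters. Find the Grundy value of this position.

1

Compute g(0), g(1), … for moves {2, 3, 6}:
k:     0  1  2  3  4  5  6  7
g(k):  0  0  1  1  2  0  3  1
So g(7) = 1.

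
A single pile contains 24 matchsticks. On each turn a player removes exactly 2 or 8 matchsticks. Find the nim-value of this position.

Compute g(0), g(1), … for moves {2, 8}:
k:     0  1  2  3  4  5  6  7  8  9 10 11 12 13 14 15 16 17 18 19 20 21 22 23 24
g(k):  0  0  1  1  0  0  1  1  2  2  0  0  1  1  0  0  1  1  2  2  0  0  1  1  0
So g(24) = 0.

0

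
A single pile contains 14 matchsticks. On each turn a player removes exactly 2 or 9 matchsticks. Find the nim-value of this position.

Build the Grundy sequence with g(k) = mex{g(k−s) : s ∈ {2, 9}, s ≤ k}:
k:     0  1  2  3  4  5  6  7  8  9 10 11 12 13 14
g(k):  0  0  1  1  0  0  1  1  0  2  1  0  0  1  1
So g(14) = 1.

1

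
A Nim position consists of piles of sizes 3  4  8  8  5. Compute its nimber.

2

Nim-sum: 3 ^ 4 ^ 8 ^ 8 ^ 5 = 2.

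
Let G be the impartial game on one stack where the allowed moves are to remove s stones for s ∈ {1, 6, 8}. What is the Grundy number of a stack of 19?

Compute g(0), g(1), … for moves {1, 6, 8}:
k:     0  1  2  3  4  5  6  7  8  9 10 11 12 13 14 15 16 17 18 19
g(k):  0  1  0  1  0  1  2  0  1  0  1  0  1  2  0  1  0  1  0  1
So g(19) = 1.

1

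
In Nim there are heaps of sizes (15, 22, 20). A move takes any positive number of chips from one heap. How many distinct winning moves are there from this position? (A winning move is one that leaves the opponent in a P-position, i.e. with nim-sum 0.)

Bitwise XOR of the heap sizes:
  01111  (15)
  10110  (22)
  10100  (20)
  -----
  01101  (13)
The overall nim-sum is X = 13. A heap of size p has a winning move iff p XOR X < p (reduce it to p XOR X).
  15: 15 XOR 13 = 2 < 15 — winning move (to 2).
  22: 22 XOR 13 = 27 ≥ 22 — no move.
  20: 20 XOR 13 = 25 ≥ 20 — no move.
That gives 1 winning move.

1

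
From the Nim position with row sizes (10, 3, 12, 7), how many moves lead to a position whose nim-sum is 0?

In binary:
  1010  (10)
  0011  (3)
  1100  (12)
  0111  (7)
  ----
  0010  (2)
The overall nim-sum is X = 2. A row of size p has a winning move iff p XOR X < p (reduce it to p XOR X).
  10: 10 XOR 2 = 8 < 10 — winning move (to 8).
  3: 3 XOR 2 = 1 < 3 — winning move (to 1).
  12: 12 XOR 2 = 14 ≥ 12 — no move.
  7: 7 XOR 2 = 5 < 7 — winning move (to 5).
That gives 3 winning moves.

3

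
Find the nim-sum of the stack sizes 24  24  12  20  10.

18

Bitwise XOR of the heap sizes:
  11000  (24)
  11000  (24)
  01100  (12)
  10100  (20)
  01010  (10)
  -----
  10010  (18)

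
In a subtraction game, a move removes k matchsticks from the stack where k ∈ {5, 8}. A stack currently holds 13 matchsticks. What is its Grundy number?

Build the Grundy sequence with g(k) = mex{g(k−s) : s ∈ {5, 8}, s ≤ k}:
k:     0  1  2  3  4  5  6  7  8  9 10 11 12 13
g(k):  0  0  0  0  0  1  1  1  1  1  2  2  2  0
So g(13) = 0.

0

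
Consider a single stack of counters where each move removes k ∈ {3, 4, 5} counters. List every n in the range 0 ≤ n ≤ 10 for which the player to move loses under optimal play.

Grundy values for subtraction set {3, 4, 5}:
g(0) = mex{} = 0
g(1) = mex{} = 0
g(2) = mex{} = 0
g(3) = mex{0} = 1
g(4) = mex{0} = 1
g(5) = mex{0} = 1
g(6) = mex{0,1} = 2
g(7) = mex{0,1} = 2
g(8) = mex{1} = 0
g(9) = mex{1,2} = 0
g(10) = mex{1,2} = 0
The P-positions (g = 0) in 0..10 are 0, 1, 2, 8, 9, 10.

0, 1, 2, 8, 9, 10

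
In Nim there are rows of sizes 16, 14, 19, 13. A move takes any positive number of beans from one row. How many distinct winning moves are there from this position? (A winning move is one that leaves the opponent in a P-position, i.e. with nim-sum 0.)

0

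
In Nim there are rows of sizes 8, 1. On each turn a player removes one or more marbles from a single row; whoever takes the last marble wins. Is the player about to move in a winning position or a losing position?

Compute the nim-sum pairwise:
8 ⊕ 1 = 9
The nim-sum is 9 ≠ 0, so this is an N-position: the player to move can win.

Winning position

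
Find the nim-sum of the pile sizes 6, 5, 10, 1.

Bitwise XOR of the heap sizes:
  0110  (6)
  0101  (5)
  1010  (10)
  0001  (1)
  ----
  1000  (8)

8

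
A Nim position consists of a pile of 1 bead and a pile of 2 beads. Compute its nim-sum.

3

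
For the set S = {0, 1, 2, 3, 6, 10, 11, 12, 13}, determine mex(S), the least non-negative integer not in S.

4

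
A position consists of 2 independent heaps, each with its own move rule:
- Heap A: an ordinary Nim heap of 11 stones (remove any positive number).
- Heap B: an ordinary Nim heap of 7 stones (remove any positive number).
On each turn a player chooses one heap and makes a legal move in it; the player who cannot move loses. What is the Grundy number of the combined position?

12

Heap A is a plain Nim heap of size 11, so its Grundy value is 11.
Heap B is a plain Nim heap of size 7, so its Grundy value is 7.
The value of a disjunctive sum is the nim-sum of the parts.
Combined value = 11 ⊕ 7 = 12.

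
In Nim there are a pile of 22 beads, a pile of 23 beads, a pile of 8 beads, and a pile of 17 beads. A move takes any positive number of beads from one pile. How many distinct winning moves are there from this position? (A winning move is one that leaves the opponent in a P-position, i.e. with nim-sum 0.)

3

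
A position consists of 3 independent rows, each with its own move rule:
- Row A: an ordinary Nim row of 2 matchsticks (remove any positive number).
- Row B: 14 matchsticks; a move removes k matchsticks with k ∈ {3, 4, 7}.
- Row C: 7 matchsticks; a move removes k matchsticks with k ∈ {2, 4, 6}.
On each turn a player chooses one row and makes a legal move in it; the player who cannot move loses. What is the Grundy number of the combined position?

0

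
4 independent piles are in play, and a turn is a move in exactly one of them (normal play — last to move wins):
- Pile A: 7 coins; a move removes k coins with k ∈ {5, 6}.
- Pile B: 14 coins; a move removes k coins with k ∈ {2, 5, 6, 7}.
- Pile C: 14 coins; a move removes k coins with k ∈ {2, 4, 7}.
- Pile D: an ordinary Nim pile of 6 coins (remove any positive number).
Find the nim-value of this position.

7

Build the Grundy sequence for pile A with g(k) = mex{g(k−s) : s ∈ {5, 6}, s ≤ k}:
g(0) = mex{} = 0
g(1) = mex{} = 0
g(2) = mex{} = 0
g(3) = mex{} = 0
g(4) = mex{} = 0
g(5) = mex{0} = 1
g(6) = mex{0} = 1
g(7) = mex{0} = 1
So g(7) = 1.
Grundy values for pile B (subtraction set {2, 5, 6, 7}):
g(0) = mex{} = 0
g(1) = mex{} = 0
g(2) = mex{0} = 1
g(3) = mex{0} = 1
g(4) = mex{1} = 0
g(5) = mex{0,1} = 2
g(6) = mex{0} = 1
g(7) = mex{0,1,2} = 3
g(8) = mex{0,1} = 2
g(9) = mex{0,1,3} = 2
g(10) = mex{0,1,2} = 3
g(11) = mex{0,1,2} = 3
g(12) = mex{1,2,3} = 0
g(13) = mex{1,2,3} = 0
g(14) = mex{0,2,3} = 1
So g(14) = 1.
For pile C, compute g(0), g(1), … with moves {2, 4, 7}:
g(0) = mex{} = 0
g(1) = mex{} = 0
g(2) = mex{0} = 1
g(3) = mex{0} = 1
g(4) = mex{0,1} = 2
g(5) = mex{0,1} = 2
g(6) = mex{1,2} = 0
g(7) = mex{0,1,2} = 3
g(8) = mex{0,2} = 1
g(9) = mex{1,2,3} = 0
g(10) = mex{0,1} = 2
g(11) = mex{0,2,3} = 1
g(12) = mex{1,2} = 0
g(13) = mex{0,1} = 2
g(14) = mex{0,2,3} = 1
So g(14) = 1.
Pile D is a plain Nim pile of size 6, so its Grundy value is 6.
The value of a disjunctive sum is the nim-sum of the parts.
Combined value = 1 XOR 1 XOR 1 XOR 6 = 7.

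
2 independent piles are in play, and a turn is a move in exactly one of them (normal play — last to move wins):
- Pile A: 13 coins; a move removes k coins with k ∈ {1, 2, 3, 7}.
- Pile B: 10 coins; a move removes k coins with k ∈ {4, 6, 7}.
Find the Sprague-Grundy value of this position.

3

For pile A, compute g(0), g(1), … with moves {1, 2, 3, 7}:
g(0) = mex{} = 0
g(1) = mex{0} = 1
g(2) = mex{0,1} = 2
g(3) = mex{0,1,2} = 3
g(4) = mex{1,2,3} = 0
g(5) = mex{0,2,3} = 1
g(6) = mex{0,1,3} = 2
g(7) = mex{0,1,2} = 3
g(8) = mex{1,2,3} = 0
g(9) = mex{0,2,3} = 1
g(10) = mex{0,1,3} = 2
g(11) = mex{0,1,2} = 3
g(12) = mex{1,2,3} = 0
g(13) = mex{0,2,3} = 1
So g(13) = 1.
Build the Grundy sequence for pile B with g(k) = mex{g(k−s) : s ∈ {4, 6, 7}, s ≤ k}:
g(0) = mex{} = 0
g(1) = mex{} = 0
g(2) = mex{} = 0
g(3) = mex{} = 0
g(4) = mex{0} = 1
g(5) = mex{0} = 1
g(6) = mex{0} = 1
g(7) = mex{0} = 1
g(8) = mex{0,1} = 2
g(9) = mex{0,1} = 2
g(10) = mex{0,1} = 2
So g(10) = 2.
The value of a disjunctive sum is the nim-sum of the parts.
Combined value = 1 ⊕ 2 = 3.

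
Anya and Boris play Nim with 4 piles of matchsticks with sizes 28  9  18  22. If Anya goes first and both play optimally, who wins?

Anya wins

Nim-sum: 28 ⊕ 9 ⊕ 18 ⊕ 22 = 17.
The nim-sum is 17 ≠ 0, so this is an N-position: the player to move can win; Anya has a winning move.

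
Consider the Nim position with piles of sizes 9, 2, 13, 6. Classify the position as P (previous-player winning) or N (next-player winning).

Nim-sum: 9 ^ 2 ^ 13 ^ 6 = 0.
The nim-sum is 0, so this is a P-position: the player to move is in a losing position under optimal play.

P-position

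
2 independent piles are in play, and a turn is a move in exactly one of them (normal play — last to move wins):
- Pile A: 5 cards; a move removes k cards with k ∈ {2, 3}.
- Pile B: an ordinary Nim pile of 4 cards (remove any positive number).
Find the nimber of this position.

4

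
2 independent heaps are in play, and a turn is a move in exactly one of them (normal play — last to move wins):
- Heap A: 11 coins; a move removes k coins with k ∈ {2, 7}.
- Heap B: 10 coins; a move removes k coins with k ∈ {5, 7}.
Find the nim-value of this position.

3

Grundy values for heap A (subtraction set {2, 7}):
k:     0  1  2  3  4  5  6  7  8  9 10 11
g(k):  0  0  1  1  0  0  1  1  2  0  0  1
So g(11) = 1.
For heap B, compute g(0), g(1), … with moves {5, 7}:
k:     0  1  2  3  4  5  6  7  8  9 10
g(k):  0  0  0  0  0  1  1  1  1  1  2
So g(10) = 2.
The value of a disjunctive sum is the nim-sum of the parts.
Combined value = 1 XOR 2 = 3.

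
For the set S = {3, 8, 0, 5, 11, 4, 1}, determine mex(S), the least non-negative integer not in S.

The values 0, 1 are all present; 2 is the first non-negative integer missing from the set.

2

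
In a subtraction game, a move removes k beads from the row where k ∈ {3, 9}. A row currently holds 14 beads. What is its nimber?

0

Grundy values for subtraction set {3, 9}:
g(0) = mex{} = 0
g(1) = mex{} = 0
g(2) = mex{} = 0
g(3) = mex{0} = 1
g(4) = mex{0} = 1
g(5) = mex{0} = 1
g(6) = mex{1} = 0
g(7) = mex{1} = 0
g(8) = mex{1} = 0
g(9) = mex{0} = 1
g(10) = mex{0} = 1
g(11) = mex{0} = 1
g(12) = mex{1} = 0
g(13) = mex{1} = 0
g(14) = mex{1} = 0
So g(14) = 0.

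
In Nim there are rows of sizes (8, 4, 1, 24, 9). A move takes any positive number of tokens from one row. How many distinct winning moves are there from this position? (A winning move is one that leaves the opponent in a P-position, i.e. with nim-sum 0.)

1

Nim-sum: 8 ⊕ 4 ⊕ 1 ⊕ 24 ⊕ 9 = 28.
The overall nim-sum is X = 28. A row of size p has a winning move iff p XOR X < p (reduce it to p XOR X).
  8: 8 XOR 28 = 20 ≥ 8 — no move.
  4: 4 XOR 28 = 24 ≥ 4 — no move.
  1: 1 XOR 28 = 29 ≥ 1 — no move.
  24: 24 XOR 28 = 4 < 24 — winning move (to 4).
  9: 9 XOR 28 = 21 ≥ 9 — no move.
That gives 1 winning move.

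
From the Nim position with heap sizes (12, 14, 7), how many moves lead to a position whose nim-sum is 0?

3

Write each in binary and XOR column by column:
  1100  (12)
  1110  (14)
  0111  (7)
  ----
  0101  (5)
The overall nim-sum is X = 5. A heap of size p has a winning move iff p XOR X < p (reduce it to p XOR X).
  12: 12 XOR 5 = 9 < 12 — winning move (to 9).
  14: 14 XOR 5 = 11 < 14 — winning move (to 11).
  7: 7 XOR 5 = 2 < 7 — winning move (to 2).
That gives 3 winning moves.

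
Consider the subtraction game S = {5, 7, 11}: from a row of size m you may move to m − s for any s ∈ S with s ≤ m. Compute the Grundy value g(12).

2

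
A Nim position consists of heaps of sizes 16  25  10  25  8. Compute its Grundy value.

18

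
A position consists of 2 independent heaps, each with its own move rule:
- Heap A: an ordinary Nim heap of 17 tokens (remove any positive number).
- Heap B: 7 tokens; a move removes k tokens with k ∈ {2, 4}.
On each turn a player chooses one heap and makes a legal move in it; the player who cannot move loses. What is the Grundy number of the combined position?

17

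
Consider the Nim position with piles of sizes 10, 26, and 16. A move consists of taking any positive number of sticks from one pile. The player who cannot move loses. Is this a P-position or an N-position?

Nim-sum: 10 ^ 26 ^ 16 = 0.
The nim-sum is 0, so this is a P-position: the player to move is in a losing position under optimal play.

P-position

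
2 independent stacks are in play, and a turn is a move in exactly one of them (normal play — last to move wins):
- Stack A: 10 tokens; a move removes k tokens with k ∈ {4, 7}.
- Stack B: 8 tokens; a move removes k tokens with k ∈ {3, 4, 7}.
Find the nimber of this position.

0

Grundy values for stack A (subtraction set {4, 7}):
g(0) = mex{} = 0
g(1) = mex{} = 0
g(2) = mex{} = 0
g(3) = mex{} = 0
g(4) = mex{0} = 1
g(5) = mex{0} = 1
g(6) = mex{0} = 1
g(7) = mex{0} = 1
g(8) = mex{0,1} = 2
g(9) = mex{0,1} = 2
g(10) = mex{0,1} = 2
So g(10) = 2.
For stack B, compute g(0), g(1), … with moves {3, 4, 7}:
g(0) = mex{} = 0
g(1) = mex{} = 0
g(2) = mex{} = 0
g(3) = mex{0} = 1
g(4) = mex{0} = 1
g(5) = mex{0} = 1
g(6) = mex{0,1} = 2
g(7) = mex{0,1} = 2
g(8) = mex{0,1} = 2
So g(8) = 2.
The value of a disjunctive sum is the nim-sum of the parts.
Combined value = 2 ⊕ 2 = 0.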